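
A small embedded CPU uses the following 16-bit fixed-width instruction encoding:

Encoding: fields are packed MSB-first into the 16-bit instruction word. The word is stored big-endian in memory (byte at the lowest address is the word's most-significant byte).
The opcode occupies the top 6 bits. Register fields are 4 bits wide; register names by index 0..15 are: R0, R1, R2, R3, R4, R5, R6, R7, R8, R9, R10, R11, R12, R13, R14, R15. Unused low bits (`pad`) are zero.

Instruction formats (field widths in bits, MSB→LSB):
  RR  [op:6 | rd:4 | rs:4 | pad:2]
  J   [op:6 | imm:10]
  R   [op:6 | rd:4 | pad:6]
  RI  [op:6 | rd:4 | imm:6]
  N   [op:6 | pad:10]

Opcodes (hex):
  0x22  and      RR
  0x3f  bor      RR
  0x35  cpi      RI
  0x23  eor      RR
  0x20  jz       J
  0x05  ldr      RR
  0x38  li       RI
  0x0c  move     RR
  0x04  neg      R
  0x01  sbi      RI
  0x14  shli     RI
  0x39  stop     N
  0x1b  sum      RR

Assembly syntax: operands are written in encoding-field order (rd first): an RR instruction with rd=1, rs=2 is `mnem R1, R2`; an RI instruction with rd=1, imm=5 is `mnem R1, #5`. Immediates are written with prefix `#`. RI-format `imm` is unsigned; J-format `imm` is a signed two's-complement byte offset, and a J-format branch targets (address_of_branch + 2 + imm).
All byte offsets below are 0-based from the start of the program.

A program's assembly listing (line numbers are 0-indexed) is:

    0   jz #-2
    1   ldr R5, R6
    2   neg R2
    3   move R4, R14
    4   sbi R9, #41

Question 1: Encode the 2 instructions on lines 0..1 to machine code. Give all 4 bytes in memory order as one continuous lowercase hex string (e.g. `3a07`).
83fe1558

0. jz fields op=0x20:6|imm=-2:10 → word 83feh → 83 fe
1. ldr fields op=0x5:6|rd=5:4|rs=6:4|pad=0:2 → word 1558h → 15 58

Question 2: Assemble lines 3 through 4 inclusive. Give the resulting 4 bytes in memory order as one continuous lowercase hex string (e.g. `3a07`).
31380669

3. move fields op=0xc:6|rd=4:4|rs=14:4|pad=0:2 → word 3138h → 31 38
4. sbi fields op=0x1:6|rd=9:4|imm=41:6 → word 0669h → 06 69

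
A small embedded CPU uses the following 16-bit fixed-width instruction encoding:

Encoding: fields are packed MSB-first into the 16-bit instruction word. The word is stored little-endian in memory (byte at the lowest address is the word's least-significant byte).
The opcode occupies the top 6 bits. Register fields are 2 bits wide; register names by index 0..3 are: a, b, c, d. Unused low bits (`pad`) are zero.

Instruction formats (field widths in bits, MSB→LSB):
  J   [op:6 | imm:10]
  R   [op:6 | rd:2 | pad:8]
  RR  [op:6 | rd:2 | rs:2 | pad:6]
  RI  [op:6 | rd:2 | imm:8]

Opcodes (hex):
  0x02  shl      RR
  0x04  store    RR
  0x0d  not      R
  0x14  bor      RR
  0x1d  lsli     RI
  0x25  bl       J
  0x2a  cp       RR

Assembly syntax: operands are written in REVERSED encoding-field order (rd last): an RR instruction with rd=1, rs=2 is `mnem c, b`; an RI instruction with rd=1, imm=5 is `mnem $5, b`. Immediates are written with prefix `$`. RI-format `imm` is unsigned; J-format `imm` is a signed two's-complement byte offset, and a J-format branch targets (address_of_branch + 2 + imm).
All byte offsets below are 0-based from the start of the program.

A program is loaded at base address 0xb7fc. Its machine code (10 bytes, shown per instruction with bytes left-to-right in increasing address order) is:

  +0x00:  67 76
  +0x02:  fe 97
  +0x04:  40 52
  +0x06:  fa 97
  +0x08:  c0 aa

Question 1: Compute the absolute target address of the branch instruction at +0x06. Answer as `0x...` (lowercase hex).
0xb7fe

@+06  little-endian(fa 97) = 0x97fa
  opcode bits[15:10]=0x25: bl/J
  imm@[9:0]=0x3fa (s10→-6) ⇒ $-6
  target = base 0xb7fc + off 0x06 + 2 + imm -6 = 0xb7fe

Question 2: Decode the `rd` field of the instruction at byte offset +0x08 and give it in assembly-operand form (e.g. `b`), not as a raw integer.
@+08  little-endian(c0 aa) = 0xaac0
  opcode bits[15:10]=0x2a: cp/RR
  [9:8] rd=2 = c
  [7:6] rs=3 = d

c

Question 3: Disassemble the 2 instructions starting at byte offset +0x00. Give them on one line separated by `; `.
off 0x00: read 67 76 as little → 0x7667
  top 6b → 0x1d → lsli [RI]
  [9:8] rd=2 = c
  [7:0] imm=103 = $103
off 0x02: read fe 97 as little → 0x97fe
  top 6b → 0x25 → bl [J]
  [9:0] imm=1022 (s10→-2) = $-2

lsli $103, c; bl $-2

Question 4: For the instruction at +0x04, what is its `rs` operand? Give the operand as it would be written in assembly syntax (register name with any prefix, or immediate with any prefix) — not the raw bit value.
b

[04] 40 52 → 0x5240
  op=0x5240>>10=0x14 ⇒ bor (RR)
  [9:8] rd=2 = c
  [7:6] rs=1 = b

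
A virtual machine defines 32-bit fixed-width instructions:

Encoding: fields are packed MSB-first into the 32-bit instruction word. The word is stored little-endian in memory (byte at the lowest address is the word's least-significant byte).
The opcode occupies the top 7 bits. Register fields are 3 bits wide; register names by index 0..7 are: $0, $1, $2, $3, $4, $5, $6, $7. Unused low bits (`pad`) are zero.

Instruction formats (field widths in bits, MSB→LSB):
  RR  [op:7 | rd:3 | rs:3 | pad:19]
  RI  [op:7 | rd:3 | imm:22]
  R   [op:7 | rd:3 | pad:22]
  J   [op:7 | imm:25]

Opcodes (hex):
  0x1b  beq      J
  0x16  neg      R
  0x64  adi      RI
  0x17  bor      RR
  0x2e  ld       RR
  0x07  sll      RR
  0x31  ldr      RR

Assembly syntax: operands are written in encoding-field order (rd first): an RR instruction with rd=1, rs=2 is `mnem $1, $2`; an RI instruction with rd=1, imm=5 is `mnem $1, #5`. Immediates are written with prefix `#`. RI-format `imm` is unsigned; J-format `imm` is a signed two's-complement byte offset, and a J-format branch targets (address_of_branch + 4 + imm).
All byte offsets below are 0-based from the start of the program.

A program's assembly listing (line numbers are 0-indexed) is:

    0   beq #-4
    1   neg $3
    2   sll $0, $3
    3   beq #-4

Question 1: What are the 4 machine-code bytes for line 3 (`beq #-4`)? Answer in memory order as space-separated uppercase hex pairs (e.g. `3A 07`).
FC FF FF 37

line 3 (beq): pack op=0x1b:7|imm=-4:25 = 0x37fffffc; little→ fc ff ff 37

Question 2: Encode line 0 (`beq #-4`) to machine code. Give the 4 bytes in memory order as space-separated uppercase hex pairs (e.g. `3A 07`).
FC FF FF 37

0. beq fields op=0x1b:7|imm=-4:25 → word 37fffffch → fc ff ff 37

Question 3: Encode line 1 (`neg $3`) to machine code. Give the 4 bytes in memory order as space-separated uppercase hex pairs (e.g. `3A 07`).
00 00 C0 2C

1. neg fields op=0x16:7|rd=3:3|pad=0:22 → word 2cc00000h → 00 00 c0 2c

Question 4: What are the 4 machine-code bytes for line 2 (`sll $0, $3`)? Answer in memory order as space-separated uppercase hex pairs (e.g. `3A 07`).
L2: sll op=0x7:7|rd=0:3|rs=3:3|pad=0:19 ⇒ 0x0e180000 ⇒ little 00 00 18 0e

00 00 18 0E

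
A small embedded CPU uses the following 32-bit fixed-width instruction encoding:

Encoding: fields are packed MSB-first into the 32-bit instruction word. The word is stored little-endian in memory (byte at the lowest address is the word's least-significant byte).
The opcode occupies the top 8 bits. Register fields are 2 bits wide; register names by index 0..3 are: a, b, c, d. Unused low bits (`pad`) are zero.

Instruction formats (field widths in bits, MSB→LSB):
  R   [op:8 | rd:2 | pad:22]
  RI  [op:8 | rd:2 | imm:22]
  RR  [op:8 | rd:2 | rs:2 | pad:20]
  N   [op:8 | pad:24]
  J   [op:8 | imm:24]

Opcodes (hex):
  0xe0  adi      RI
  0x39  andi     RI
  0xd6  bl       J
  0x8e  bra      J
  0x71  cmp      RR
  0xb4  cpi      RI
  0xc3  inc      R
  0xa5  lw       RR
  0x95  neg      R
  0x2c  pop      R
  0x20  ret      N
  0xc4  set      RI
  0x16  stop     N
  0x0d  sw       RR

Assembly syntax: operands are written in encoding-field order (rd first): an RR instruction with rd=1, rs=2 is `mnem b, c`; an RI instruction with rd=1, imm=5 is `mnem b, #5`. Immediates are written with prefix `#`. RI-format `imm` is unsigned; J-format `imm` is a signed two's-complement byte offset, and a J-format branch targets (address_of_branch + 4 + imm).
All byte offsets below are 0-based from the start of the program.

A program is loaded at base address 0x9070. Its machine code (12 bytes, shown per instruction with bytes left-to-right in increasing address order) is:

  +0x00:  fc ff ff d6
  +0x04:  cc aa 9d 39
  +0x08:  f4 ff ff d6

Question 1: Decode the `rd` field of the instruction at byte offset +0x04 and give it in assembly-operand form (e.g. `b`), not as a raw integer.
+0x04: cc aa 9d 39 ⇒ word 0x399daacc (little)
  op=0x399daacc>>24=0x39 ⇒ andi (RI)
  rd@[23:22]=0x2 ⇒ c
  imm@[21:0]=0x1daacc ⇒ #1944268

c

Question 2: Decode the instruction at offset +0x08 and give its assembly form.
bl #-12

@+08  little-endian(f4 ff ff d6) = 0xd6fffff4
  top 8b → 0xd6 → bl [J]
  [23:0] imm=16777204 (s24→-12) = #-12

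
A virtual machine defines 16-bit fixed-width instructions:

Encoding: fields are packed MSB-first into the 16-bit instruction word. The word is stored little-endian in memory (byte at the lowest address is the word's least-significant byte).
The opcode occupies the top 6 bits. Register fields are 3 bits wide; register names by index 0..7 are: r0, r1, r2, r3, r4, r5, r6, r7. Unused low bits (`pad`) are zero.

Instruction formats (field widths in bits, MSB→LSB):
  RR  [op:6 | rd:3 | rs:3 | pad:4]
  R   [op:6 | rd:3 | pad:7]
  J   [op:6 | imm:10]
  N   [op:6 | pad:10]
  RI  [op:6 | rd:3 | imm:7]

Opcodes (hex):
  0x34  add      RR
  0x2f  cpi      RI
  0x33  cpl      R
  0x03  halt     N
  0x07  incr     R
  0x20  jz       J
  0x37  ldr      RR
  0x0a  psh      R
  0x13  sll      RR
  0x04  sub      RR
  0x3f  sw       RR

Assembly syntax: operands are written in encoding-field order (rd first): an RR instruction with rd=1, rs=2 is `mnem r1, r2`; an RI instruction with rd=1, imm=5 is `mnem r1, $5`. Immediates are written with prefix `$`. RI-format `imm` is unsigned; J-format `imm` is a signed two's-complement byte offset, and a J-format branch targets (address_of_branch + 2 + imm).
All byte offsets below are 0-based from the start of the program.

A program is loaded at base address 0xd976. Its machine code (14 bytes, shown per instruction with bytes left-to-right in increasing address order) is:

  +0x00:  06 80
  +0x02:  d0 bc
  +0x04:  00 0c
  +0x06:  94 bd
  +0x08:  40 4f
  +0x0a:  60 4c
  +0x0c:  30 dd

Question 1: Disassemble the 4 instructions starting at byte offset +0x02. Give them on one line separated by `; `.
cpi r1, $80; halt; cpi r3, $20; sll r6, r4

off 0x02: read d0 bc as little → 0xbcd0
  op=0xbcd0>>10=0x2f ⇒ cpi (RI)
  [9:7] rd=1 = r1
  [6:0] imm=80 = $80
off 0x04: read 00 0c as little → 0x0c00
  op=0x0c00>>10=0x3 ⇒ halt (N)
off 0x06: read 94 bd as little → 0xbd94
  op=0xbd94>>10=0x2f ⇒ cpi (RI)
  [9:7] rd=3 = r3
  [6:0] imm=20 = $20
off 0x08: read 40 4f as little → 0x4f40
  op=0x4f40>>10=0x13 ⇒ sll (RR)
  [9:7] rd=6 = r6
  [6:4] rs=4 = r4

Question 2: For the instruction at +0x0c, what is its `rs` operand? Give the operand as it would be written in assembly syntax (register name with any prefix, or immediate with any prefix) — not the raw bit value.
@+0c  little-endian(30 dd) = 0xdd30
  opcode bits[15:10]=0x37: ldr/RR
  rd@[9:7]=0x2 ⇒ r2
  rs@[6:4]=0x3 ⇒ r3

r3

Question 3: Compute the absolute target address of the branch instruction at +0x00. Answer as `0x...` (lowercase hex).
0xd97e

off 0x00: read 06 80 as little → 0x8006
  opcode bits[15:10]=0x20: jz/J
  imm@[9:0]=0x6 ⇒ $6
  target = base 0xd976 + off 0x00 + 2 + imm 6 = 0xd97e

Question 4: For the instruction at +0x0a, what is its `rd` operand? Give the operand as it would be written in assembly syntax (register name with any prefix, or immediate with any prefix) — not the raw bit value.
[0a] 60 4c → 0x4c60
  op=0x4c60>>10=0x13 ⇒ sll (RR)
  rd: (w>>7)&0x7=0x0 → r0
  rs: (w>>4)&0x7=0x6 → r6

r0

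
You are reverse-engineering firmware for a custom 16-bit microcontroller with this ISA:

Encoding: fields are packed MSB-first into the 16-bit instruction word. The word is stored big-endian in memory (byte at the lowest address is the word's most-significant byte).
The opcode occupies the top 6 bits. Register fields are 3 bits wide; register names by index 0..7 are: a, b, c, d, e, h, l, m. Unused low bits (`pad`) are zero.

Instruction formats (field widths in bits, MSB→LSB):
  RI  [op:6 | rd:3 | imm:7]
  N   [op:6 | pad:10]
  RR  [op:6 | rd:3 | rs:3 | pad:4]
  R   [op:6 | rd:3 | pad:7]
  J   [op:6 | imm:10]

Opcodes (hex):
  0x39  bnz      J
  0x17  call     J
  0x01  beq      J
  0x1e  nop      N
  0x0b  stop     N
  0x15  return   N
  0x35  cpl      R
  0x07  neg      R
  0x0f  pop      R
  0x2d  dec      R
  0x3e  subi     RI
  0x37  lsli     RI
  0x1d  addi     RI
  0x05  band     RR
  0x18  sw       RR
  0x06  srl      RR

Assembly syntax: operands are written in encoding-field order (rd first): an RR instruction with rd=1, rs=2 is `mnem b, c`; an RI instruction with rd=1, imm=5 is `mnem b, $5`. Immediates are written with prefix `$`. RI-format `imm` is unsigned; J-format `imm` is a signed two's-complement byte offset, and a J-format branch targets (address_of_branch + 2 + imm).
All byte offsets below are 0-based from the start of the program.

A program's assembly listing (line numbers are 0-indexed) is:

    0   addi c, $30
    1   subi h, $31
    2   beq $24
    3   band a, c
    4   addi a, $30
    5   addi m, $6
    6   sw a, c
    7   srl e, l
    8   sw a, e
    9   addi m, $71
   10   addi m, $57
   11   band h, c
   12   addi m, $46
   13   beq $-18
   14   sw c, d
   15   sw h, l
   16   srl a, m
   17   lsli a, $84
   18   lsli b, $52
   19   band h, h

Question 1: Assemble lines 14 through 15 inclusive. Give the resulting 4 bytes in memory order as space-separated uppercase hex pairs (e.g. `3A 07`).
14. sw fields op=0x18:6|rd=2:3|rs=3:3|pad=0:4 → word 6130h → 61 30
15. sw fields op=0x18:6|rd=5:3|rs=6:3|pad=0:4 → word 62e0h → 62 e0

61 30 62 E0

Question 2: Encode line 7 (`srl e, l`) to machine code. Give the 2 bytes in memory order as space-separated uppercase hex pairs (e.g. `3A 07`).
7. srl fields op=0x6:6|rd=4:3|rs=6:3|pad=0:4 → word 1a60h → 1a 60

1A 60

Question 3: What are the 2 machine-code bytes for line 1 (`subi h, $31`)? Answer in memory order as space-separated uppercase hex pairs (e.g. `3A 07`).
line 1 (subi): pack op=0x3e:6|rd=5:3|imm=31:7 = 0xfa9f; big→ fa 9f

FA 9F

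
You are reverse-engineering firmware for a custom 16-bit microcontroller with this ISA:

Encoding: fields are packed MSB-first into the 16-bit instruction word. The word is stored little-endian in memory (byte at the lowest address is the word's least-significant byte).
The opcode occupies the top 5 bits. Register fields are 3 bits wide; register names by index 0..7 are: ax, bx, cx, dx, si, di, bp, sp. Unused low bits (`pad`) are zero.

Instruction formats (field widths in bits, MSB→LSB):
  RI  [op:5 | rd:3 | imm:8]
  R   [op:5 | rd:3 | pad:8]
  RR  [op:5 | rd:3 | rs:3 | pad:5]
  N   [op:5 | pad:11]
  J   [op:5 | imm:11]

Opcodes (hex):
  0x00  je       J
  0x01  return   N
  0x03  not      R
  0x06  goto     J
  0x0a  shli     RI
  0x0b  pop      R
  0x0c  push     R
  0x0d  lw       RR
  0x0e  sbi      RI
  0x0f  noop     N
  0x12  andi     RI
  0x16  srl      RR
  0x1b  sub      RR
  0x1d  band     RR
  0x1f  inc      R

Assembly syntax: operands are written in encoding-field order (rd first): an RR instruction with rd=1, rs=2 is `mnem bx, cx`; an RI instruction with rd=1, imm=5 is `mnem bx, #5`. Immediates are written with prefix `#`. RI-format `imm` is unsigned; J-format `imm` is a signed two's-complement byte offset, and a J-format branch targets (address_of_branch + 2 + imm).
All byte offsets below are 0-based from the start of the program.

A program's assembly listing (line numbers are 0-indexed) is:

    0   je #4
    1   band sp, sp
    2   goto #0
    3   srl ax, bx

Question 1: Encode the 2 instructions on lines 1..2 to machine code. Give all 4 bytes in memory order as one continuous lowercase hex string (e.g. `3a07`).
line 1 (band): pack op=0x1d:5|rd=7:3|rs=7:3|pad=0:5 = 0xefe0; little→ e0 ef
line 2 (goto): pack op=0x6:5|imm=0:11 = 0x3000; little→ 00 30

e0ef0030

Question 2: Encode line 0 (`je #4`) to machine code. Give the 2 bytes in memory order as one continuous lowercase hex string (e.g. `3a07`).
0400

0. je fields op=0x0:5|imm=4:11 → word 0004h → 04 00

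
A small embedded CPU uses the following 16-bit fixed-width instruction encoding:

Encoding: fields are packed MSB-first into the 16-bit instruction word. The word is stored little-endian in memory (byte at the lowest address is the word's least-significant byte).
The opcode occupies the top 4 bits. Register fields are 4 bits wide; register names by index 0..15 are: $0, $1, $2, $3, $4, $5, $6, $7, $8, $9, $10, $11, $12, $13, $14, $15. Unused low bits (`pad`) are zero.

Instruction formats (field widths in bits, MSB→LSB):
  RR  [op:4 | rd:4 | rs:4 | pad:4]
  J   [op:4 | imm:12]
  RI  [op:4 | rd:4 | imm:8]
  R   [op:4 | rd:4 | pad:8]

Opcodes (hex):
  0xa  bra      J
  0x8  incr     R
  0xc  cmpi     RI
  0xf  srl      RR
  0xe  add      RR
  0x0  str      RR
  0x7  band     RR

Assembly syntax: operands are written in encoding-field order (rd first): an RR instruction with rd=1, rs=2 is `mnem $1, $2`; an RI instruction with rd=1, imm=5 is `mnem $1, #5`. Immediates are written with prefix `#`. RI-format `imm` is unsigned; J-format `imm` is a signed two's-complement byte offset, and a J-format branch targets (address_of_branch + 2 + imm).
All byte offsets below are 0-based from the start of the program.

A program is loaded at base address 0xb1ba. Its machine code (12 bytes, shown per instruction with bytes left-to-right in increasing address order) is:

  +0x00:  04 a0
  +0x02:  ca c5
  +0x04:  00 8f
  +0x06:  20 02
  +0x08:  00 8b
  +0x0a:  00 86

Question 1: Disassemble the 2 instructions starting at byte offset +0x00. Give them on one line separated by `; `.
bra #4; cmpi $5, #202

+0x00: 04 a0 ⇒ word 0xa004 (little)
  opcode bits[15:12]=0xa: bra/J
  imm@[11:0]=0x4 ⇒ #4
+0x02: ca c5 ⇒ word 0xc5ca (little)
  opcode bits[15:12]=0xc: cmpi/RI
  rd@[11:8]=0x5 ⇒ $5
  imm@[7:0]=0xca ⇒ #202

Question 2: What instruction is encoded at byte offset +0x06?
+0x06: 20 02 ⇒ word 0x0220 (little)
  op=0x0220>>12=0x0 ⇒ str (RR)
  [11:8] rd=2 = $2
  [7:4] rs=2 = $2

str $2, $2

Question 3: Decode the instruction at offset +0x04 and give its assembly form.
incr $15

off 0x04: read 00 8f as little → 0x8f00
  top 4b → 0x8 → incr [R]
  rd@[11:8]=0xf ⇒ $15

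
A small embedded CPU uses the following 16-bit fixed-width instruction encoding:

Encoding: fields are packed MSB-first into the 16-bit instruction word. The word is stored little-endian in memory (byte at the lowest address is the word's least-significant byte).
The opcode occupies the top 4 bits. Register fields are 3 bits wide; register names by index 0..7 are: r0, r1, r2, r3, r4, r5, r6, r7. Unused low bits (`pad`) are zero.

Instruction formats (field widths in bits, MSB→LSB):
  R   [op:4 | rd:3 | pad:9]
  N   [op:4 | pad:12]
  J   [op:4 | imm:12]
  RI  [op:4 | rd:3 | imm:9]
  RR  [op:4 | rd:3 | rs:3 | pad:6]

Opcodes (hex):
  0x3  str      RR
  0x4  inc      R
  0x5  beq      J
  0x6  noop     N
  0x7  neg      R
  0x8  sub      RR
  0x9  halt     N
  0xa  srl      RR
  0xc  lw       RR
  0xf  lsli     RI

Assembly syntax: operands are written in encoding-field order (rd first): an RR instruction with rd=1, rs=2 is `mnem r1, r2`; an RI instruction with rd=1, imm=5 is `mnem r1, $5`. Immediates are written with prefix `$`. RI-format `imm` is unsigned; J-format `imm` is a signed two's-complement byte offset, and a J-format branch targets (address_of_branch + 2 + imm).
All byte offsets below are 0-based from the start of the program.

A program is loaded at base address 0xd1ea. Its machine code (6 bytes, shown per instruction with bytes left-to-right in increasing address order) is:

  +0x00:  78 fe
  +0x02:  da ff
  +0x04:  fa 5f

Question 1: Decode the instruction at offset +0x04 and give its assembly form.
beq $-6

@+04  little-endian(fa 5f) = 0x5ffa
  op=0x5ffa>>12=0x5 ⇒ beq (J)
  imm: (w>>0)&0xfff=0xffa (s12→-6) → $-6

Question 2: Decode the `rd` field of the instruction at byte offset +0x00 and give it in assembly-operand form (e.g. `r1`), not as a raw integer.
+0x00: 78 fe ⇒ word 0xfe78 (little)
  opcode bits[15:12]=0xf: lsli/RI
  [11:9] rd=7 = r7
  [8:0] imm=120 = $120

r7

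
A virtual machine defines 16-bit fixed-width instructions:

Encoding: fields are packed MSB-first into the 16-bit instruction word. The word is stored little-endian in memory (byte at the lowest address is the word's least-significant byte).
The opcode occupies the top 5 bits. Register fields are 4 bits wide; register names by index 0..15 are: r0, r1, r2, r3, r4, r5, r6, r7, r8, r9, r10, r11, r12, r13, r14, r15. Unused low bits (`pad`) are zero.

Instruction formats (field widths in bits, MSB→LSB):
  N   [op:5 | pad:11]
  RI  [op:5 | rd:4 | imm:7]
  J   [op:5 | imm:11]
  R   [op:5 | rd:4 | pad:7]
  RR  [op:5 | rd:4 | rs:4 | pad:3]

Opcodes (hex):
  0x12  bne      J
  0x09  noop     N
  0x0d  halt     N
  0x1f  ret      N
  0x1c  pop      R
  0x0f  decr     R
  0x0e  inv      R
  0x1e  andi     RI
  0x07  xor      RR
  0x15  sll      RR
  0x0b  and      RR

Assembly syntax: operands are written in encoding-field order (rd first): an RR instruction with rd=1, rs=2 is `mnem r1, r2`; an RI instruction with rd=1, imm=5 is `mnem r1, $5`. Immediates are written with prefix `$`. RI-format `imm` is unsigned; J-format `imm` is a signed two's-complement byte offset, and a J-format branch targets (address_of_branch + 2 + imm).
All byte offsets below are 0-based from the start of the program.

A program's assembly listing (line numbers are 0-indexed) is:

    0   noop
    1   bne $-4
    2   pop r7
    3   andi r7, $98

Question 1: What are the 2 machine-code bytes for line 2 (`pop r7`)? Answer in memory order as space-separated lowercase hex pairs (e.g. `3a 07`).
2. pop fields op=0x1c:5|rd=7:4|pad=0:7 → word e380h → 80 e3

80 e3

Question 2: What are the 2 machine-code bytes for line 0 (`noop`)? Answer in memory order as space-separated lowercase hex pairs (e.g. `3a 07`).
00 48

line 0 (noop): pack op=0x9:5|pad=0:11 = 0x4800; little→ 00 48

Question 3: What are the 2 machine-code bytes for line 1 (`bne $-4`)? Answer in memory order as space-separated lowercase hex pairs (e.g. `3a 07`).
line 1 (bne): pack op=0x12:5|imm=-4:11 = 0x97fc; little→ fc 97

fc 97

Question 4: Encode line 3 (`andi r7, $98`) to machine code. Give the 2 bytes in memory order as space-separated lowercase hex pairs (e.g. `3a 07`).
L3: andi op=0x1e:5|rd=7:4|imm=98:7 ⇒ 0xf3e2 ⇒ little e2 f3

e2 f3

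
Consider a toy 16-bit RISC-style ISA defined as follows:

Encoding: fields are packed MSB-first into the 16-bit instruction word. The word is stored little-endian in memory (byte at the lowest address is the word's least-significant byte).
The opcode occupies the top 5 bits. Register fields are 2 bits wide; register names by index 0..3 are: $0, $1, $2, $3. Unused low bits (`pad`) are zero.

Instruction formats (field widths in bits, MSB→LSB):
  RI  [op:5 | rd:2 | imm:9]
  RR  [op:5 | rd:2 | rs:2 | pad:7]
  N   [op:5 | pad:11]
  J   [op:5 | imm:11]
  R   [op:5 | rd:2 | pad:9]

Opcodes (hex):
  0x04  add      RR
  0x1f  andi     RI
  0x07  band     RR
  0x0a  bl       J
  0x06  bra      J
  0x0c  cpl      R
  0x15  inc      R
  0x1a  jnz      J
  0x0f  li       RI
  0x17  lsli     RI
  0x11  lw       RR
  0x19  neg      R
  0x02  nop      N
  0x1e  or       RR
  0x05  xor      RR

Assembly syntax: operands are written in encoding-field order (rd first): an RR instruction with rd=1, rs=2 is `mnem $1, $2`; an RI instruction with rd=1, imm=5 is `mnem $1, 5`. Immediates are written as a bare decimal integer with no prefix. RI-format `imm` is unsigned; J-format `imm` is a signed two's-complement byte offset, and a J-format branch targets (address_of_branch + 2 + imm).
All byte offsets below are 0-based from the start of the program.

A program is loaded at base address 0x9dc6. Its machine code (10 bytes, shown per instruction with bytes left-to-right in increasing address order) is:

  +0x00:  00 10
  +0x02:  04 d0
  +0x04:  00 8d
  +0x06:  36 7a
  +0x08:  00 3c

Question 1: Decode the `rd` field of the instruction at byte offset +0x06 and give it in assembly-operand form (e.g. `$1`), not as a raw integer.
$1

@+06  little-endian(36 7a) = 0x7a36
  opcode bits[15:11]=0xf: li/RI
  rd@[10:9]=0x1 ⇒ $1
  imm@[8:0]=0x36 ⇒ 54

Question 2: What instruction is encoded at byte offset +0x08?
band $2, $0

+0x08: 00 3c ⇒ word 0x3c00 (little)
  op=0x3c00>>11=0x7 ⇒ band (RR)
  rd@[10:9]=0x2 ⇒ $2
  rs@[8:7]=0x0 ⇒ $0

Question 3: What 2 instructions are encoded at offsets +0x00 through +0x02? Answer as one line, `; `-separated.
+0x00: 00 10 ⇒ word 0x1000 (little)
  op=0x1000>>11=0x2 ⇒ nop (N)
+0x02: 04 d0 ⇒ word 0xd004 (little)
  op=0xd004>>11=0x1a ⇒ jnz (J)
  [10:0] imm=4 = 4

nop; jnz 4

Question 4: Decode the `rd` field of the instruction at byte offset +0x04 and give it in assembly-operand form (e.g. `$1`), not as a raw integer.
off 0x04: read 00 8d as little → 0x8d00
  top 5b → 0x11 → lw [RR]
  rd: (w>>9)&0x3=0x2 → $2
  rs: (w>>7)&0x3=0x2 → $2

$2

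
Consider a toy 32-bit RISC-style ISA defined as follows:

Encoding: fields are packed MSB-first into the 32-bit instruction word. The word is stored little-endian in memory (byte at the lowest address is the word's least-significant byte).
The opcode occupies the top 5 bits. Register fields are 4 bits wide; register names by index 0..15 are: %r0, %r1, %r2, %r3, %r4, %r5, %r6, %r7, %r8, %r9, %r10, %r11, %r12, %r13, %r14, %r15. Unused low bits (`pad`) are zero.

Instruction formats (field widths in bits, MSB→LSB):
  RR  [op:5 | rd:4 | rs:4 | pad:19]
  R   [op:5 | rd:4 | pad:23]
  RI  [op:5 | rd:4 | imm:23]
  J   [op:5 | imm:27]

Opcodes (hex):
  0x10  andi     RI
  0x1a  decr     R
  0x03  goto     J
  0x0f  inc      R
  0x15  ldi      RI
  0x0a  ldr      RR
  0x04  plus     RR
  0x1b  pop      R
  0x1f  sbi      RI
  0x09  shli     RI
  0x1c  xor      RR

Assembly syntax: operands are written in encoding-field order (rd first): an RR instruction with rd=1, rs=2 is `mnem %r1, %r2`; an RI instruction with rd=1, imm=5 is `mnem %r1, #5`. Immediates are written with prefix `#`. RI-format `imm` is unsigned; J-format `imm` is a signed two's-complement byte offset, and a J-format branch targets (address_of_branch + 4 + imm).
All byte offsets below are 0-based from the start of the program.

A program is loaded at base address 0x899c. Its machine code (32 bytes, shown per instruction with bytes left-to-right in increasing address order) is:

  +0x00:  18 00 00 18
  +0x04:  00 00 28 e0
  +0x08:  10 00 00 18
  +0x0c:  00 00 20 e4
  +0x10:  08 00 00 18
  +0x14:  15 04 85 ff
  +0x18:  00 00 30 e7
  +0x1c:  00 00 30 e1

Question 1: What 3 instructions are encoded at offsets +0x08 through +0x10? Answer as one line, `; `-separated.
[08] 10 00 00 18 → 0x18000010
  opcode bits[31:27]=0x3: goto/J
  imm: (w>>0)&0x7ffffff=0x10 → #16
[0c] 00 00 20 e4 → 0xe4200000
  opcode bits[31:27]=0x1c: xor/RR
  rd: (w>>23)&0xf=0x8 → %r8
  rs: (w>>19)&0xf=0x4 → %r4
[10] 08 00 00 18 → 0x18000008
  opcode bits[31:27]=0x3: goto/J
  imm: (w>>0)&0x7ffffff=0x8 → #8

goto #16; xor %r8, %r4; goto #8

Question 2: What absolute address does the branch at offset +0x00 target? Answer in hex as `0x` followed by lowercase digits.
@+00  little-endian(18 00 00 18) = 0x18000018
  opcode bits[31:27]=0x3: goto/J
  imm: (w>>0)&0x7ffffff=0x18 → #24
  target = base 0x899c + off 0x00 + 4 + imm 24 = 0x89b8

0x89b8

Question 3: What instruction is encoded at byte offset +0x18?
@+18  little-endian(00 00 30 e7) = 0xe7300000
  opcode bits[31:27]=0x1c: xor/RR
  rd@[26:23]=0xe ⇒ %r14
  rs@[22:19]=0x6 ⇒ %r6

xor %r14, %r6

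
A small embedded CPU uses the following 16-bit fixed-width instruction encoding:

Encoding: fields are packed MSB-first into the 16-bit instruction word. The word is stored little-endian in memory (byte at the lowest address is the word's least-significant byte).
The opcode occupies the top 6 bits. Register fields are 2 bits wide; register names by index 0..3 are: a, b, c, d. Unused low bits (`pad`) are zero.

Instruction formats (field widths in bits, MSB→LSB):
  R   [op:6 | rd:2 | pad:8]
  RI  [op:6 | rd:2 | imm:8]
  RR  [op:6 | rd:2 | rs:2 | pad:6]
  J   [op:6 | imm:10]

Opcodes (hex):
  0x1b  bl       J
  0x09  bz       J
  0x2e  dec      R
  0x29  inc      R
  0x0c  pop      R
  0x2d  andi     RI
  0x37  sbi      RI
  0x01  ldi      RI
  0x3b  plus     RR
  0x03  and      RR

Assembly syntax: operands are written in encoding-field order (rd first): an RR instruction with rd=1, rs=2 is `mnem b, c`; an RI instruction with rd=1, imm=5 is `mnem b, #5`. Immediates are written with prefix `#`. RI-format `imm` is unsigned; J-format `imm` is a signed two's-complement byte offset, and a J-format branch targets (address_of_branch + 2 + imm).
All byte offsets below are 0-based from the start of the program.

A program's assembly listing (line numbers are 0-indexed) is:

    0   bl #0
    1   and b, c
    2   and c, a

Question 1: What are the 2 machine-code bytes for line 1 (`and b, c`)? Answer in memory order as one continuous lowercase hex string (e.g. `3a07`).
L1: and op=0x3:6|rd=1:2|rs=2:2|pad=0:6 ⇒ 0x0d80 ⇒ little 80 0d

800d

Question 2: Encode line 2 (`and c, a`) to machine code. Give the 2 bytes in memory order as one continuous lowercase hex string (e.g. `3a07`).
000e

L2: and op=0x3:6|rd=2:2|rs=0:2|pad=0:6 ⇒ 0x0e00 ⇒ little 00 0e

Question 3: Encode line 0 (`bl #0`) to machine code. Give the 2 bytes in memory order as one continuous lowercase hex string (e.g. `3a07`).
006c

0. bl fields op=0x1b:6|imm=0:10 → word 6c00h → 00 6c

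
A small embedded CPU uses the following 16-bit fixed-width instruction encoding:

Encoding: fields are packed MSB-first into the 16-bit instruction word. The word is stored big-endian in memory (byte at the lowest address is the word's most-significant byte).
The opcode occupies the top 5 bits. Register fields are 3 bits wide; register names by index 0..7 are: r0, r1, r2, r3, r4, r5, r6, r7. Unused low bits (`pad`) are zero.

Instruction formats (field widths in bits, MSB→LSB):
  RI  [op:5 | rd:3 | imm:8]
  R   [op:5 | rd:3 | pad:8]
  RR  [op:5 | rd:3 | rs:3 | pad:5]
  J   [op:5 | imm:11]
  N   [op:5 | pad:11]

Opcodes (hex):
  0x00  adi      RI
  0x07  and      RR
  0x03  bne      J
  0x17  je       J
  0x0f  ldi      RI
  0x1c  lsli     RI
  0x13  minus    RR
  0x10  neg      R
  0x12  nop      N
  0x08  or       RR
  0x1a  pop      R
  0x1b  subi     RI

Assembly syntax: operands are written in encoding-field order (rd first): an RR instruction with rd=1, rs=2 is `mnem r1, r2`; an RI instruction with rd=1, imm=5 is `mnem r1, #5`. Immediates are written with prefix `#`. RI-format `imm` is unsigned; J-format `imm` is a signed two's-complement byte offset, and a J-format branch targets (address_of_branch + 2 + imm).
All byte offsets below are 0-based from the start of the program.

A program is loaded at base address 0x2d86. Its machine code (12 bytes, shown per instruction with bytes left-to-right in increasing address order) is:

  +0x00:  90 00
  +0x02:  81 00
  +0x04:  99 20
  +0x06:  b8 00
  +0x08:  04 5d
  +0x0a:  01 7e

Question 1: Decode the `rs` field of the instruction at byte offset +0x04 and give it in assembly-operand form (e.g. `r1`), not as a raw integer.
r1

[04] 99 20 → 0x9920
  top 5b → 0x13 → minus [RR]
  rd@[10:8]=0x1 ⇒ r1
  rs@[7:5]=0x1 ⇒ r1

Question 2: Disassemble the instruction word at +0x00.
[00] 90 00 → 0x9000
  top 5b → 0x12 → nop [N]

nop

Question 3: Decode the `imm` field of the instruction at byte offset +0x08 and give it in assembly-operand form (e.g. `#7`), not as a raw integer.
#93

@+08  big-endian(04 5d) = 0x045d
  opcode bits[15:11]=0x0: adi/RI
  rd: (w>>8)&0x7=0x4 → r4
  imm: (w>>0)&0xff=0x5d → #93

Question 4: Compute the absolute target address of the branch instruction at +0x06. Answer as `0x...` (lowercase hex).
[06] b8 00 → 0xb800
  top 5b → 0x17 → je [J]
  imm@[10:0]=0x0 ⇒ #0
  target = base 0x2d86 + off 0x06 + 2 + imm 0 = 0x2d8e

0x2d8e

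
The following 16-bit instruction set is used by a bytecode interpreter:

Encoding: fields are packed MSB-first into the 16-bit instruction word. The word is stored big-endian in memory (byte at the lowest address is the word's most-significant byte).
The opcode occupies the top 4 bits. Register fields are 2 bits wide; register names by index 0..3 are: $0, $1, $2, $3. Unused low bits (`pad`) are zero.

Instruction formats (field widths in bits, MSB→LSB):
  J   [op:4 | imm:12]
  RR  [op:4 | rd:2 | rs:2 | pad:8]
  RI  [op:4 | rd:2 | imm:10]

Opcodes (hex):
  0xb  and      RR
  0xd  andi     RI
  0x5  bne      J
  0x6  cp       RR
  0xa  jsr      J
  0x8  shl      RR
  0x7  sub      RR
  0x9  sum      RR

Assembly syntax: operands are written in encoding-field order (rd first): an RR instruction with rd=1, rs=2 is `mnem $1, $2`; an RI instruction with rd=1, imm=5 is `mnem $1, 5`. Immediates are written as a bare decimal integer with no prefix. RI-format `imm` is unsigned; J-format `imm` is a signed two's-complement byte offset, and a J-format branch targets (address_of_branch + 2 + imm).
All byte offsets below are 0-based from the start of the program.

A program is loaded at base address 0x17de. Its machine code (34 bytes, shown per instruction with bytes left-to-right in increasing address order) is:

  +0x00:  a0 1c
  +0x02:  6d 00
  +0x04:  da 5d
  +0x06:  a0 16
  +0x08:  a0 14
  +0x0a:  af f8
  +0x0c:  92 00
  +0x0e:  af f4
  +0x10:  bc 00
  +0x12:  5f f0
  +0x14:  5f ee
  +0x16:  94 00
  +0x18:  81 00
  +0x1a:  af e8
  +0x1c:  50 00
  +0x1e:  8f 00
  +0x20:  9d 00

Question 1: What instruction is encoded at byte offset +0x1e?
shl $3, $3

[1e] 8f 00 → 0x8f00
  op=0x8f00>>12=0x8 ⇒ shl (RR)
  rd@[11:10]=0x3 ⇒ $3
  rs@[9:8]=0x3 ⇒ $3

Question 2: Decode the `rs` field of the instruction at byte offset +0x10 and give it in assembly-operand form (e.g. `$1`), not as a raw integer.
@+10  big-endian(bc 00) = 0xbc00
  op=0xbc00>>12=0xb ⇒ and (RR)
  rd: (w>>10)&0x3=0x3 → $3
  rs: (w>>8)&0x3=0x0 → $0

$0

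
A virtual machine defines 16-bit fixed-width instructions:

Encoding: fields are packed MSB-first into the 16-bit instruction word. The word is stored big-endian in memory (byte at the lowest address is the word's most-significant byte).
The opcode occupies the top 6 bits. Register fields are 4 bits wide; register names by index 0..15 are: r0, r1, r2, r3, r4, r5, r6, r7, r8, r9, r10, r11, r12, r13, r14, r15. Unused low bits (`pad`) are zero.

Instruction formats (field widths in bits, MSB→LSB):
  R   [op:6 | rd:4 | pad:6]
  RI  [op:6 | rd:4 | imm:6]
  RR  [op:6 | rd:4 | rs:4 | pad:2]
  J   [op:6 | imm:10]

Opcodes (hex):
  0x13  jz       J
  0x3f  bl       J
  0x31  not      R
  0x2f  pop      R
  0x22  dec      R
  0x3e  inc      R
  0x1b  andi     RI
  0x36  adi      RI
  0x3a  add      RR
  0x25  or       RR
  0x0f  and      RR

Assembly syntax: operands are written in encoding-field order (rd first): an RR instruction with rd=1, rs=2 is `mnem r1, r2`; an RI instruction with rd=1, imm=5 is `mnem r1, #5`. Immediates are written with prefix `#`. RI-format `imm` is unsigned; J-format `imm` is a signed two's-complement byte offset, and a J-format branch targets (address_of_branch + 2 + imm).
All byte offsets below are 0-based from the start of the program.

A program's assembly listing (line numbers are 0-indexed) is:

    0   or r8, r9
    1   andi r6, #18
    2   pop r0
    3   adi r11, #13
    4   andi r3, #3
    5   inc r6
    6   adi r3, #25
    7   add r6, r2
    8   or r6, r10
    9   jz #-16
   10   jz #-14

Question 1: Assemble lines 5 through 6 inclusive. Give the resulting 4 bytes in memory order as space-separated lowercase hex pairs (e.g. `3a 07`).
L5: inc op=0x3e:6|rd=6:4|pad=0:6 ⇒ 0xf980 ⇒ big f9 80
L6: adi op=0x36:6|rd=3:4|imm=25:6 ⇒ 0xd8d9 ⇒ big d8 d9

f9 80 d8 d9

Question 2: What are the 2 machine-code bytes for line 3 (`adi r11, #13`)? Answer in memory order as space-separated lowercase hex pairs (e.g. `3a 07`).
da cd

L3: adi op=0x36:6|rd=11:4|imm=13:6 ⇒ 0xdacd ⇒ big da cd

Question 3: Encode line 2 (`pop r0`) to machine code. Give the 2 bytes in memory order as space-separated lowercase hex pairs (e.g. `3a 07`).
bc 00

L2: pop op=0x2f:6|rd=0:4|pad=0:6 ⇒ 0xbc00 ⇒ big bc 00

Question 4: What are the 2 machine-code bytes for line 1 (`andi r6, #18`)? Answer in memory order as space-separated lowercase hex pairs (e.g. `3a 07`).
L1: andi op=0x1b:6|rd=6:4|imm=18:6 ⇒ 0x6d92 ⇒ big 6d 92

6d 92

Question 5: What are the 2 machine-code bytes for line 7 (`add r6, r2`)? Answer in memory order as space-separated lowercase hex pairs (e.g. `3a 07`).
7. add fields op=0x3a:6|rd=6:4|rs=2:4|pad=0:2 → word e988h → e9 88

e9 88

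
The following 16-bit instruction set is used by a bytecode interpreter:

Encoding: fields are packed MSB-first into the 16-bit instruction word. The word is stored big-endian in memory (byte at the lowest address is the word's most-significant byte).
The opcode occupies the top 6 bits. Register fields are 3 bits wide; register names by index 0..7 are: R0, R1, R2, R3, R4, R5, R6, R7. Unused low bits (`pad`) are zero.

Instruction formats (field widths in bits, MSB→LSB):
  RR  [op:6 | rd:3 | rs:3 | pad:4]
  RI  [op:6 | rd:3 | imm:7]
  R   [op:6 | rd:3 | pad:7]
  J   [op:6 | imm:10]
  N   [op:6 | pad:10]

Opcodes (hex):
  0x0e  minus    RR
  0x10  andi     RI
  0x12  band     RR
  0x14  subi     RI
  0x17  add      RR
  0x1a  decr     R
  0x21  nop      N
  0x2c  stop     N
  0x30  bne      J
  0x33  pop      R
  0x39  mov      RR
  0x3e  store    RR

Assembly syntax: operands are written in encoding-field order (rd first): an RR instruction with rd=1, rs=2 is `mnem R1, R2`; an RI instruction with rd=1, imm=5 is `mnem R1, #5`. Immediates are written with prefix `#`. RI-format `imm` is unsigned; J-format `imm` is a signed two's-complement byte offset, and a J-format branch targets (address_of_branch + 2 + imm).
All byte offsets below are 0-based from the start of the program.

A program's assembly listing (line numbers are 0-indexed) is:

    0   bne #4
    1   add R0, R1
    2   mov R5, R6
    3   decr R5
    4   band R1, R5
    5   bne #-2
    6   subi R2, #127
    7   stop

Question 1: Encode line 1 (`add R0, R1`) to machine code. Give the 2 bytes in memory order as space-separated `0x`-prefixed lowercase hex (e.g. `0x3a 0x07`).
0x5c 0x10

1. add fields op=0x17:6|rd=0:3|rs=1:3|pad=0:4 → word 5c10h → 5c 10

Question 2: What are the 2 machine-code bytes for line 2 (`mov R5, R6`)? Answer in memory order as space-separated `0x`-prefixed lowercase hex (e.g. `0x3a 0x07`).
line 2 (mov): pack op=0x39:6|rd=5:3|rs=6:3|pad=0:4 = 0xe6e0; big→ e6 e0

0xe6 0xe0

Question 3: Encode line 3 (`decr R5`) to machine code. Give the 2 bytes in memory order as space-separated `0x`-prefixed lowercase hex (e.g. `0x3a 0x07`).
3. decr fields op=0x1a:6|rd=5:3|pad=0:7 → word 6a80h → 6a 80

0x6a 0x80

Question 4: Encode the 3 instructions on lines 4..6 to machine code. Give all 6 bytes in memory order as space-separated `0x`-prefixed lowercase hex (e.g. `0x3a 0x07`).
4. band fields op=0x12:6|rd=1:3|rs=5:3|pad=0:4 → word 48d0h → 48 d0
5. bne fields op=0x30:6|imm=-2:10 → word c3feh → c3 fe
6. subi fields op=0x14:6|rd=2:3|imm=127:7 → word 517fh → 51 7f

0x48 0xd0 0xc3 0xfe 0x51 0x7f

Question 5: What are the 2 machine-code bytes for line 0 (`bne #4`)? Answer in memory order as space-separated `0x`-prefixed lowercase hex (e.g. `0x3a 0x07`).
0xc0 0x04

0. bne fields op=0x30:6|imm=4:10 → word c004h → c0 04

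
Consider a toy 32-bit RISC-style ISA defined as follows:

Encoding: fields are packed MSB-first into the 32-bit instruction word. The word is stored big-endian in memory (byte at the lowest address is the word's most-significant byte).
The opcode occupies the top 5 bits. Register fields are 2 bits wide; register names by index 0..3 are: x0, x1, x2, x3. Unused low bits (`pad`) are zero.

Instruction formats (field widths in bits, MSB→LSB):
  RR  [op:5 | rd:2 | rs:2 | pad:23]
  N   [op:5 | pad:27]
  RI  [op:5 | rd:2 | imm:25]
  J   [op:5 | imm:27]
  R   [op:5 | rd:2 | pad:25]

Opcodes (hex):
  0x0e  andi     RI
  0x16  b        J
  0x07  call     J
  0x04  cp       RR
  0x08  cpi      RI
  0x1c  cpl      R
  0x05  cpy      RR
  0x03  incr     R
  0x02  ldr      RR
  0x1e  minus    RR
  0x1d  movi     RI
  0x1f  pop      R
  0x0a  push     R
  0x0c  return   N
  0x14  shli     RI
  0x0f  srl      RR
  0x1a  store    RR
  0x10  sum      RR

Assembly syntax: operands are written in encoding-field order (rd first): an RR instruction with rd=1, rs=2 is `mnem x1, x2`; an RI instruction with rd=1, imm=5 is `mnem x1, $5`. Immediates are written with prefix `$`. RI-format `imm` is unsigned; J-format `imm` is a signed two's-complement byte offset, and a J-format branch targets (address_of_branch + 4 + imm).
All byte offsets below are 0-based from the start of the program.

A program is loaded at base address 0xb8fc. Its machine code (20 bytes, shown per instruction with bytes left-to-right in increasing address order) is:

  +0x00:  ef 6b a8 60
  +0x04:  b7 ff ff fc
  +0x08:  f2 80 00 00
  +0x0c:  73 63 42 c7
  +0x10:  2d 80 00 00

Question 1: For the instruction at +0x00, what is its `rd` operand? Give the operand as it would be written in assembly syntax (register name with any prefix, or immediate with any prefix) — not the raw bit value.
@+00  big-endian(ef 6b a8 60) = 0xef6ba860
  top 5b → 0x1d → movi [RI]
  [26:25] rd=3 = x3
  [24:0] imm=23832672 = $23832672

x3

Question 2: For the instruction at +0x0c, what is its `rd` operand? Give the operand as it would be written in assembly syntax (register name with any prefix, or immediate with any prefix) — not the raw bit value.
x1

+0x0c: 73 63 42 c7 ⇒ word 0x736342c7 (big)
  opcode bits[31:27]=0xe: andi/RI
  [26:25] rd=1 = x1
  [24:0] imm=23282375 = $23282375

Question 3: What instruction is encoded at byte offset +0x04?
b $-4

@+04  big-endian(b7 ff ff fc) = 0xb7fffffc
  top 5b → 0x16 → b [J]
  imm@[26:0]=0x7fffffc (s27→-4) ⇒ $-4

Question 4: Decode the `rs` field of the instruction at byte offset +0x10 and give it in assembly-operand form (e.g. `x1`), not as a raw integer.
[10] 2d 80 00 00 → 0x2d800000
  op=0x2d800000>>27=0x5 ⇒ cpy (RR)
  rd: (w>>25)&0x3=0x2 → x2
  rs: (w>>23)&0x3=0x3 → x3

x3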